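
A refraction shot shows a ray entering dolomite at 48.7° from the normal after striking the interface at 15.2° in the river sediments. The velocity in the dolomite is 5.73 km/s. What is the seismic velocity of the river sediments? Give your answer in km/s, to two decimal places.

2.00 km/s

Snell's law: sin 15.2°/V₁ = sin 48.7°/V₂.
V₁ = V₂·sin 15.2°/sin 48.7° = 5.73 × 0.3490 = 2.00 km/s.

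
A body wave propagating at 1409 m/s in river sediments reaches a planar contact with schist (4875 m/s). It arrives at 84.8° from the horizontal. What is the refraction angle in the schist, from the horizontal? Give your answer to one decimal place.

Convert to the normal: θ₁ = 90° − 84.8° = 5.2°.
Snell's law: sin θ₂ = (V₂/V₁)·sin θ₁ = (4875/1409)·sin 5.2° = 0.3136.
θ₂ = arcsin 0.3136 = 18.28° from the normal.
From the interface: 90° − 18.28° = 71.72°.

71.7°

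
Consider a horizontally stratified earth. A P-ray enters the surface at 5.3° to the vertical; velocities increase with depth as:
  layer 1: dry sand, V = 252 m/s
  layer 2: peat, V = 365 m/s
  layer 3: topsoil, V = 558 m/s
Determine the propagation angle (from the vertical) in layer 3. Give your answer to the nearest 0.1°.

11.8°

Ray parameter p = sin 5.3° / 252 = 3.6655e-04 s/m.
sin θ_3 = p·V_3 = 3.6655e-04 × 558 = 0.2045.
θ_3 = 11.80° from the vertical.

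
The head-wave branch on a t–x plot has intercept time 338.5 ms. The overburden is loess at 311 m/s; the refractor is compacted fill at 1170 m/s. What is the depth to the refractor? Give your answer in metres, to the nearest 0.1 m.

h = tᵢ·V₁·V₂ / (2·√(V₂²−V₁²)).
√(V₂²−V₁²) = √(1170² − 311²) = 1127.9 m/s.
h = 0.3385 s × 311 × 1170 / (2 × 1127.9) = 54.60 m.

54.6 m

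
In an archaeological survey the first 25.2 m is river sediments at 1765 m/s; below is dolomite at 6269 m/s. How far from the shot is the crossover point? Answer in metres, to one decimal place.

67.3 m

x_cross = 2h·√((V₂+V₁)/(V₂−V₁)).
(V₂+V₁)/(V₂−V₁) = (6269+1765)/(6269−1765) = 1.7837; √ = 1.3356.
x_cross = 2·25.2·1.3356 = 67.31 m.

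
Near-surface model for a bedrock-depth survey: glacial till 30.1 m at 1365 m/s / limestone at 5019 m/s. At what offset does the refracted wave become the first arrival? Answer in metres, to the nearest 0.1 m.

79.6 m

θ_c = arcsin(1365/5019) = 15.78°, so cos θ_c = 0.9623 and tᵢ = 2h cos θ_c/V₁ = 0.0424 s.
At crossover x/V₁ = x/V₂ + tᵢ ⇒ x = tᵢ/(1/V₁ − 1/V₂) = 0.04244/(7.3260e-04 − 1.9924e-04) = 79.57 m.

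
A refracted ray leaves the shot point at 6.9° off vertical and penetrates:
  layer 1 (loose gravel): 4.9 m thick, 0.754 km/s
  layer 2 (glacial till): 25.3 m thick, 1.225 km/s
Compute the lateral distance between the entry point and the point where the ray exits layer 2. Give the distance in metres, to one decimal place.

5.6 m

Ray parameter p = sin 6.9° / 0.754 km/s = 1.5933e-01 s/km.
Layer 1: θ = 6.90°; offset = 4.9·tan 6.90° = 0.593 m.
Layer 2: sin θ = p·1.225 = 0.1952 → θ = 11.26°; offset = 25.3·tan 11.26° = 5.035 m.
Summing the layer offsets gives 5.628 m.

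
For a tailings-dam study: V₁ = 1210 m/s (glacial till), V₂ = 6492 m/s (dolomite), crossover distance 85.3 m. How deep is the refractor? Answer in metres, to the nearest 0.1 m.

h = (x_cross/2)·√((V₂−V₁)/(V₂+V₁)).
(V₂−V₁)/(V₂+V₁) = (6492−1210)/(6492+1210) = 0.6858; √ = 0.8281.
h = (85.3/2)·0.8281 = 35.32 m.

35.3 m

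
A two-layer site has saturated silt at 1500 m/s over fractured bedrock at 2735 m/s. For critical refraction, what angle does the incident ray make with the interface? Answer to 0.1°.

56.7°

At critical incidence the refracted ray runs along the interface (θ₂ = 90°), so sin θ_c = V₁/V₂.
θ_c = arcsin(1500/2735) = arcsin 0.5484 = 33.26°.
Measured from the interface: 90° − 33.26° = 56.74°.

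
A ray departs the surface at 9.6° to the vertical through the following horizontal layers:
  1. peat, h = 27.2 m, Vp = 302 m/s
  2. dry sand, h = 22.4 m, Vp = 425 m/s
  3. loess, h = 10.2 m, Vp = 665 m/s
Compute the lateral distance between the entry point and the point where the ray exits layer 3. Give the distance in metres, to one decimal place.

14.0 m

Ray parameter p = sin 9.6° / 302 m/s = 5.5221e-04 s/m.
Layer 1: θ = 9.60°; offset = 27.2·tan 9.60° = 4.601 m.
Layer 2: sin θ = p·425 = 0.2347 → θ = 13.57°; offset = 22.4·tan 13.57° = 5.408 m.
Layer 3: sin θ = p·665 = 0.3672 → θ = 21.54°; offset = 10.2·tan 21.54° = 4.027 m.
Σ offsets = 14.036 m.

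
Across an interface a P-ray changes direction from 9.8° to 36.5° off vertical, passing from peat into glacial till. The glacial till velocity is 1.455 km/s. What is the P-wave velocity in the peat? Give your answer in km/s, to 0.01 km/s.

sin 9.8° = 0.1702; sin 36.5° = 0.5948.
V₁ = V₂·(sin θ₁/sin θ₂) = 1.455·(0.1702/0.5948) = 0.42 km/s.

0.42 km/s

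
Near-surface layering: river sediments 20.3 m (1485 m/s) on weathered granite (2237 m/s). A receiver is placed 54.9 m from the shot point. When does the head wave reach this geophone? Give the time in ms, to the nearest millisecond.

45 ms

θ_c = arcsin(V₁/V₂) = arcsin(1485/2237) = 41.59°, cos θ_c = 0.7479.
Intercept time tᵢ = 2h cos θ_c / V₁ = 2·20.3·0.7479/1485 = 0.02045 s.
t = x/V₂ + tᵢ = 54.9/2237 + 0.02045 = 0.04499 s.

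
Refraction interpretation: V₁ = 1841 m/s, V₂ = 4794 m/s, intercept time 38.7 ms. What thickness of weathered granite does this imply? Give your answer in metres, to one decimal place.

38.6 m

θ_c = arcsin(1841/4794) = 22.58°; cos θ_c = 0.9233.
tᵢ = 2h cos θ_c/V₁ ⇒ h = tᵢ·V₁/(2 cos θ_c) = 0.0387·1841/(2·0.9233) = 38.58 m.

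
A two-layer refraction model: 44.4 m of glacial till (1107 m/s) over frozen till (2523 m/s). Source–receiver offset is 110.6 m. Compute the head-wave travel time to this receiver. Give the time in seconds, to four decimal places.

0.1159 s

θ_c = arcsin(V₁/V₂) = arcsin(1107/2523) = 26.03°, cos θ_c = 0.8986.
Intercept time tᵢ = 2h cos θ_c / V₁ = 2·44.4·0.8986/1107 = 0.07208 s.
t = x/V₂ + tᵢ = 110.6/2523 + 0.07208 = 0.11592 s.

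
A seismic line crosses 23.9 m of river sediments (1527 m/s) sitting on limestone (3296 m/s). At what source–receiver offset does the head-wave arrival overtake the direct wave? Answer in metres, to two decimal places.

78.93 m

θ_c = arcsin(1527/3296) = 27.60°, so cos θ_c = 0.8862 and tᵢ = 2h cos θ_c/V₁ = 0.0277 s.
At crossover x/V₁ = x/V₂ + tᵢ ⇒ x = tᵢ/(1/V₁ − 1/V₂) = 0.02774/(6.5488e-04 − 3.0340e-04) = 78.93 m.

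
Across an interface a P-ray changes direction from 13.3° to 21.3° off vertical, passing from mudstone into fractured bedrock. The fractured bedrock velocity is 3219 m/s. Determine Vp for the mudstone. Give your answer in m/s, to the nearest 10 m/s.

Snell's law: sin 13.3°/V₁ = sin 21.3°/V₂.
V₁ = V₂·sin 13.3°/sin 21.3° = 3219 × 0.6333 = 2038.62 m/s.

2040 m/s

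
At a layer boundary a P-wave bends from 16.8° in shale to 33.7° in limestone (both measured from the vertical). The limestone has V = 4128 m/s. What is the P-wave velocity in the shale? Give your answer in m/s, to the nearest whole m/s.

2150 m/s

Snell's law: sin 16.8°/V₁ = sin 33.7°/V₂.
V₁ = V₂·sin 16.8°/sin 33.7° = 4128 × 0.5209 = 2150.37 m/s.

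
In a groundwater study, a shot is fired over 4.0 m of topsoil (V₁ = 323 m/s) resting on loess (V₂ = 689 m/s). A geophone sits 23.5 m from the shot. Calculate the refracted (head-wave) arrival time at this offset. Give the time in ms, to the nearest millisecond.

56 ms

θ_c = arcsin(V₁/V₂) = arcsin(323/689) = 27.96°, cos θ_c = 0.8833.
Intercept time tᵢ = 2h cos θ_c / V₁ = 2·4.0·0.8833/323 = 0.02188 s.
t = x/V₂ + tᵢ = 23.5/689 + 0.02188 = 0.05598 s.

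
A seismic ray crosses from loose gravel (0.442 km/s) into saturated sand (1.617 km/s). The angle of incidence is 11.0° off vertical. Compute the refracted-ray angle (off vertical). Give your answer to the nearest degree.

44°

Snell's law: sin θ₂ = (V₂/V₁)·sin θ₁ = (1.617/0.442)·sin 11.0° = 0.6981.
θ₂ = sin⁻¹(0.6981) = 44.27° (from vertical).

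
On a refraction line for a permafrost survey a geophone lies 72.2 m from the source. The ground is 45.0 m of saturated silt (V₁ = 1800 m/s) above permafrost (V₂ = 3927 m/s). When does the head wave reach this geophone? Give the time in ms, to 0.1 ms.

t = x/V₂ + 2h·√(V₂²−V₁²)/(V₁V₂).
√(V₂²−V₁²) = √(3927²−1800²) = 3490.2 m/s; delay term = 2·45.0·3490.2/(1800·3927) = 0.04444 s.
t = 72.2/3927 + 0.04444 = 0.06282 s.

62.8 ms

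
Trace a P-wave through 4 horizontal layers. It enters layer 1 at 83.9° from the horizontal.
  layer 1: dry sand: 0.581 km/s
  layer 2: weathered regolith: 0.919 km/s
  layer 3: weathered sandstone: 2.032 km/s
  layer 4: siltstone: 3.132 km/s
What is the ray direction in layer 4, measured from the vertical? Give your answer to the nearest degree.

35°

From the normal: θ₁ = 90° − 83.9° = 6.1°.
Ray parameter p = sin 6.1° / 0.581 = 1.8290e-01 s/km.
sin θ_4 = p·V_4 = 1.8290e-01 × 3.132 = 0.5728.
θ_4 = arcsin 0.5728 = 34.95°.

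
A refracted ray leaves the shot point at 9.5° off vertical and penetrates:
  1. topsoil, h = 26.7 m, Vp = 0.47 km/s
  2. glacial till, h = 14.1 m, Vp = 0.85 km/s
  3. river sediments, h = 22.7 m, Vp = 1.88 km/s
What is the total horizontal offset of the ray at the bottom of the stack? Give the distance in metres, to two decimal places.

28.83 m

Apply Snell's law at each interface; in layer i the horizontal offset is hᵢ·tan θᵢ.
Layer 1: θ = 9.50°; offset = 26.7·tan 9.50° = 4.4680 m.
Layer 2: sin θ = 0.85·sin 9.5°/0.47 = 0.2985, θ = 17.37°; offset = 14.1·tan 17.37° = 4.4097 m.
Layer 3: sin θ = 1.88·sin 9.5°/0.47 = 0.6602, θ = 41.31°; offset = 22.7·tan 41.31° = 19.9525 m.
Summing the layer offsets gives 28.8303 m.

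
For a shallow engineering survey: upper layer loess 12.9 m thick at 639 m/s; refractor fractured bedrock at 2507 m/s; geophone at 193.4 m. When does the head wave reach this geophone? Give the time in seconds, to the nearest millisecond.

θ_c = arcsin(V₁/V₂) = arcsin(639/2507) = 14.77°, cos θ_c = 0.9670.
Intercept time tᵢ = 2h cos θ_c / V₁ = 2·12.9·0.9670/639 = 0.03904 s.
t = x/V₂ + tᵢ = 193.4/2507 + 0.03904 = 0.11619 s.

0.116 s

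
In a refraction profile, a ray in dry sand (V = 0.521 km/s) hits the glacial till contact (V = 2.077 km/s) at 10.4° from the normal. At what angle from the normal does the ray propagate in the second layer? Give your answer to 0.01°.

46.03°

Snell's law: sin θ₂ = (V₂/V₁)·sin θ₁ = (2.077/0.521)·sin 10.4° = 0.7197.
θ₂ = arcsin 0.7197 = 46.03° from the normal.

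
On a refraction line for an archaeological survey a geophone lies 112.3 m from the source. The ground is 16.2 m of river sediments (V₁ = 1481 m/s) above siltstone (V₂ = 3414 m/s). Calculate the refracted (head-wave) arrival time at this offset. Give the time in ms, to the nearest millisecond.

θ_c = arcsin(V₁/V₂) = arcsin(1481/3414) = 25.71°, cos θ_c = 0.9010.
Intercept time tᵢ = 2h cos θ_c / V₁ = 2·16.2·0.9010/1481 = 0.01971 s.
t = x/V₂ + tᵢ = 112.3/3414 + 0.01971 = 0.05261 s.

53 ms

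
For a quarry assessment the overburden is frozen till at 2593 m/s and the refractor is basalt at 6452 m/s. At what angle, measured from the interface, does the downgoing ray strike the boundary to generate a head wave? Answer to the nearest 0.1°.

66.3°

At critical incidence the refracted ray runs along the interface (θ₂ = 90°), so sin θ_c = V₁/V₂.
θ_c = arcsin(2593/6452) = arcsin 0.4019 = 23.70°.
Measured from the interface: 90° − 23.70° = 66.30°.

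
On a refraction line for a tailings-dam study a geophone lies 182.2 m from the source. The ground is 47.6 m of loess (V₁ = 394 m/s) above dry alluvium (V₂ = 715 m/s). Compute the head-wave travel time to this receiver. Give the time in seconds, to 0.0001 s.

t = x/V₂ + 2h·√(V₂²−V₁²)/(V₁V₂).
√(V₂²−V₁²) = √(715²−394²) = 596.6 m/s; delay term = 2·47.6·596.6/(394·715) = 0.20163 s.
t = 182.2/715 + 0.20163 = 0.45645 s.

0.4565 s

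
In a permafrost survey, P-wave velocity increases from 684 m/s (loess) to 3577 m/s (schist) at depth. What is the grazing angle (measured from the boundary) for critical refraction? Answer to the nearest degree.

79°

Critical incidence: sin θ_c = V₁/V₂ = 684/3577 = 0.1912.
θ_c = arcsin 0.1912 = 11.02°.
Measured from the interface: 90° − 11.02° = 78.98°.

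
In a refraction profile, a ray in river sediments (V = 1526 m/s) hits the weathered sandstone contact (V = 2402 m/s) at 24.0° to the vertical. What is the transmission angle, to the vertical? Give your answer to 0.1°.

Snell's law: sin θ₂ = (V₂/V₁)·sin θ₁ = (2402/1526)·sin 24.0° = 0.6402.
θ₂ = arcsin 0.6402 = 39.81° from the normal.

39.8°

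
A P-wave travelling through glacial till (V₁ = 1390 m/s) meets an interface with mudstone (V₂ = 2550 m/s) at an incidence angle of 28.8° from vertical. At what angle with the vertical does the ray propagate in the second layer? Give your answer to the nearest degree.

sin θ₁/V₁ = sin θ₂/V₂ ⇒ sin θ₂ = 2550·sin 28.8°/1390 = 2550·0.4818/1390 = 0.8838.
θ₂ = sin⁻¹(0.8838) = 62.10° (from vertical).

62°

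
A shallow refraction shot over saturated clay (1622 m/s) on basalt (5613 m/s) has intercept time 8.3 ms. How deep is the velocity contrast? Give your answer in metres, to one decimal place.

h = tᵢ·V₁·V₂ / (2·√(V₂²−V₁²)).
√(V₂²−V₁²) = √(5613² − 1622²) = 5373.5 m/s.
h = 0.0083 s × 1622 × 5613 / (2 × 5373.5) = 7.03 m.

7.0 m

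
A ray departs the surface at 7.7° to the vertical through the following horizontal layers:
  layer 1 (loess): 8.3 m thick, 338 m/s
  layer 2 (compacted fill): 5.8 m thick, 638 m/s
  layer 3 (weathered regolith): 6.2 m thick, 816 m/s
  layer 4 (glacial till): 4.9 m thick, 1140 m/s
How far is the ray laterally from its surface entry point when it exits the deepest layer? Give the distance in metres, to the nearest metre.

7 m

Ray parameter p = sin 7.7° / 338 m/s = 3.9641e-04 s/m.
Layer 1: θ = 7.70°; offset = 8.3·tan 7.70° = 1.122 m.
Layer 2: sin θ = p·638 = 0.2529 → θ = 14.65°; offset = 5.8·tan 14.65° = 1.516 m.
Layer 3: sin θ = p·816 = 0.3235 → θ = 18.87°; offset = 6.2·tan 18.87° = 2.119 m.
Layer 4: sin θ = p·1140 = 0.4519 → θ = 26.87°; offset = 4.9·tan 26.87° = 2.482 m.
Σ offsets = 7.240 m.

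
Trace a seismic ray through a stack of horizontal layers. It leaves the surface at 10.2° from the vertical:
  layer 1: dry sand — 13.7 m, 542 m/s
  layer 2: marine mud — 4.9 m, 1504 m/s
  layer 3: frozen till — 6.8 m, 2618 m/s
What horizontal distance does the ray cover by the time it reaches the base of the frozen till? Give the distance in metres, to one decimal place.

16.5 m

Apply Snell's law at each interface; in layer i the horizontal offset is hᵢ·tan θᵢ.
Layer 1: θ = 10.20°; offset = 13.7·tan 10.20° = 2.465 m.
Layer 2: sin θ = 1504·sin 10.2°/542 = 0.4914, θ = 29.43°; offset = 4.9·tan 29.43° = 2.765 m.
Layer 3: sin θ = 2618·sin 10.2°/542 = 0.8554, θ = 58.80°; offset = 6.8·tan 58.80° = 11.228 m.
Σ offsets = 16.458 m.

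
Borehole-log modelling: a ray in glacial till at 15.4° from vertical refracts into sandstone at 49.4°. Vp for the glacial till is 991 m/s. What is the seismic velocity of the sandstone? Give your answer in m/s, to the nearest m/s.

sin 15.4° = 0.2656; sin 49.4° = 0.7593.
V₂ = V₁·(sin θ₂/sin θ₁) = 991·(0.7593/0.2656) = 2833.44 m/s.

2833 m/s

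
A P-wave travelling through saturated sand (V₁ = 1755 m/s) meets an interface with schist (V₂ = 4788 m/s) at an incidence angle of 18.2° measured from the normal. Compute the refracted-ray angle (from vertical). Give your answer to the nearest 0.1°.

58.4°

Snell's law: sin θ₂ = (V₂/V₁)·sin θ₁ = (4788/1755)·sin 18.2° = 0.8521.
θ₂ = sin⁻¹(0.8521) = 58.44° (from vertical).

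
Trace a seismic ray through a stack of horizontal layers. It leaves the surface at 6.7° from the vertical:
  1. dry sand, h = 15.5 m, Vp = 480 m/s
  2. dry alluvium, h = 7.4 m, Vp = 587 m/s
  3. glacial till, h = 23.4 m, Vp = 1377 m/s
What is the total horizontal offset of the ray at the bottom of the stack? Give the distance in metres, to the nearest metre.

11 m

p = sin θ₁/V₁ = sin 6.7°/480 = 2.4306e-04 s/m is conserved through the stack.
Layer 1: θ = 6.70°; offset = 15.5·tan 6.70° = 1.821 m.
Layer 2: sin θ = p·587 = 0.1427 → θ = 8.20°; offset = 7.4·tan 8.20° = 1.067 m.
Layer 3: sin θ = p·1377 = 0.3347 → θ = 19.55°; offset = 23.4·tan 19.55° = 8.311 m.
Total horizontal offset = 11.199 m.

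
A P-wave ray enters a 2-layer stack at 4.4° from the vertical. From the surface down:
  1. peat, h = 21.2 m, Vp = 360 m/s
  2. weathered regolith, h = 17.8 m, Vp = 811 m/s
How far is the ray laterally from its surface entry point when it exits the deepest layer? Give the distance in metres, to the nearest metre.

5 m

Apply Snell's law at each interface; in layer i the horizontal offset is hᵢ·tan θᵢ.
Layer 1: θ = 4.40°; offset = 21.2·tan 4.40° = 1.631 m.
Layer 2: sin θ = 811·sin 4.4°/360 = 0.1728, θ = 9.95°; offset = 17.8·tan 9.95° = 3.123 m.
Summing the layer offsets gives 4.755 m.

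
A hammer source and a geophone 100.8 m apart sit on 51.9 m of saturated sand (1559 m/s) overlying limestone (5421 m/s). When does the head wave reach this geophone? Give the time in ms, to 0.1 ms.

θ_c = arcsin(V₁/V₂) = arcsin(1559/5421) = 16.71°, cos θ_c = 0.9578.
Intercept time tᵢ = 2h cos θ_c / V₁ = 2·51.9·0.9578/1559 = 0.06377 s.
t = x/V₂ + tᵢ = 100.8/5421 + 0.06377 = 0.08236 s.

82.4 ms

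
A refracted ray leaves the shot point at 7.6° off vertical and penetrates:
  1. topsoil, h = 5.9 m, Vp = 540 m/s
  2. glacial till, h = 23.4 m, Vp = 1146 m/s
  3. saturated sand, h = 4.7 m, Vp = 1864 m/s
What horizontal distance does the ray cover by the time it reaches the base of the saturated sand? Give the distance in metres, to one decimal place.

Apply Snell's law at each interface; in layer i the horizontal offset is hᵢ·tan θᵢ.
Layer 1: θ = 7.60°; offset = 5.9·tan 7.60° = 0.787 m.
Layer 2: sin θ = 1146·sin 7.6°/540 = 0.2807, θ = 16.30°; offset = 23.4·tan 16.30° = 6.843 m.
Layer 3: sin θ = 1864·sin 7.6°/540 = 0.4565, θ = 27.16°; offset = 4.7·tan 27.16° = 2.412 m.
Summing the layer offsets gives 10.042 m.

10.0 m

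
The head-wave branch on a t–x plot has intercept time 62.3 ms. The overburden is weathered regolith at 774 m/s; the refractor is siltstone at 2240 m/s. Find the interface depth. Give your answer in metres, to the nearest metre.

h = tᵢ·V₁·V₂ / (2·√(V₂²−V₁²)).
√(V₂²−V₁²) = √(2240² − 774²) = 2102.0 m/s.
h = 0.0623 s × 774 × 2240 / (2 × 2102.0) = 25.69 m.

26 m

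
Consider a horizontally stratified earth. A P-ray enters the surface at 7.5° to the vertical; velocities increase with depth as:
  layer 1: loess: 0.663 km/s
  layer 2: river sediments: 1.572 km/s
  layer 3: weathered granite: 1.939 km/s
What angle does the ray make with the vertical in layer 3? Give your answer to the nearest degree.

22°

Snell's law across each interface conserves sin θ / V, so sin θ_3 = V_3·sin θ₁/V₁.
sin θ_3 = 1.939 × sin 7.5° / 0.663 = 0.3817.
θ_3 = arcsin 0.3817 = 22.44°.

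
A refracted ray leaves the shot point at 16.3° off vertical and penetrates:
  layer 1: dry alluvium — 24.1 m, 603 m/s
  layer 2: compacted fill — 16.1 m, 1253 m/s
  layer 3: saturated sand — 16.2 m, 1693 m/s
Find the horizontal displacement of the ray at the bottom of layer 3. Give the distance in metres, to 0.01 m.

39.34 m

Ray parameter p = sin 16.3° / 603 m/s = 4.6545e-04 s/m.
Layer 1: θ = 16.30°; offset = 24.1·tan 16.30° = 7.0473 m.
Layer 2: sin θ = p·1253 = 0.5832 → θ = 35.68°; offset = 16.1·tan 35.68° = 11.5591 m.
Layer 3: sin θ = p·1693 = 0.7880 → θ = 52.00°; offset = 16.2·tan 52.00° = 20.7349 m.
Total horizontal offset = 39.3412 m.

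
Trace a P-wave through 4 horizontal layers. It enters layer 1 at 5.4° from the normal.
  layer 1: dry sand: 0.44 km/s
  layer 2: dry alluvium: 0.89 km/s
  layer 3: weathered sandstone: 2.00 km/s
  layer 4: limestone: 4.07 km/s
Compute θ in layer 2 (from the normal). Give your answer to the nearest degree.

Snell's law across each interface conserves sin θ / V, so sin θ_2 = V_2·sin θ₁/V₁.
sin θ_2 = 0.89 × sin 5.4° / 0.44 = 0.1904.
θ_2 = 10.97° from the vertical.

11°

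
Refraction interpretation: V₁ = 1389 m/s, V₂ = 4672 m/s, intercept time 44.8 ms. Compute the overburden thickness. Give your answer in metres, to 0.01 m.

32.59 m

θ_c = arcsin(1389/4672) = 17.30°; cos θ_c = 0.9548.
tᵢ = 2h cos θ_c/V₁ ⇒ h = tᵢ·V₁/(2 cos θ_c) = 0.0448·1389/(2·0.9548) = 32.59 m.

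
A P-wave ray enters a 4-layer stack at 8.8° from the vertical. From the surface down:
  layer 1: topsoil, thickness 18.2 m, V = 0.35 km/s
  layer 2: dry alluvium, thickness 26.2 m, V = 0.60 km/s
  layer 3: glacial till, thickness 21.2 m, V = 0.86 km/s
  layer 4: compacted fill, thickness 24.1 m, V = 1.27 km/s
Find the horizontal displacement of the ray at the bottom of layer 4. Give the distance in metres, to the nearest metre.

35 m

Ray parameter p = sin 8.8° / 0.35 km/s = 4.3710e-01 s/km.
Layer 1: θ = 8.80°; offset = 18.2·tan 8.80° = 2.818 m.
Layer 2: sin θ = p·0.60 = 0.2623 → θ = 15.20°; offset = 26.2·tan 15.20° = 7.120 m.
Layer 3: sin θ = p·0.86 = 0.3759 → θ = 22.08°; offset = 21.2·tan 22.08° = 8.600 m.
Layer 4: sin θ = p·1.27 = 0.5551 → θ = 33.72°; offset = 24.1·tan 33.72° = 16.084 m.
Total horizontal offset = 34.622 m.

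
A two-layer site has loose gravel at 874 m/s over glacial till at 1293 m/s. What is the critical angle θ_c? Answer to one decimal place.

Critical incidence: sin θ_c = V₁/V₂ = 874/1293 = 0.6759.
θ_c = arcsin 0.6759 = 42.53°.

42.5°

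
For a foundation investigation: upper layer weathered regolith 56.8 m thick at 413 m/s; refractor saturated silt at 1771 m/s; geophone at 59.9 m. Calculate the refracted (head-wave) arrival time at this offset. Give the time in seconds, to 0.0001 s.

0.3013 s

t = x/V₂ + 2h·√(V₂²−V₁²)/(V₁V₂).
√(V₂²−V₁²) = √(1771²−413²) = 1722.2 m/s; delay term = 2·56.8·1722.2/(413·1771) = 0.26748 s.
t = 59.9/1771 + 0.26748 = 0.30130 s.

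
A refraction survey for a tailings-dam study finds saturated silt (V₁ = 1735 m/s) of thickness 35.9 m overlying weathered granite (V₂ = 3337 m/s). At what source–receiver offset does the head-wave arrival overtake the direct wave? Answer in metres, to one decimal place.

127.8 m

θ_c = arcsin(1735/3337) = 31.33°, so cos θ_c = 0.8542 and tᵢ = 2h cos θ_c/V₁ = 0.0354 s.
At crossover x/V₁ = x/V₂ + tᵢ ⇒ x = tᵢ/(1/V₁ − 1/V₂) = 0.03535/(5.7637e-04 − 2.9967e-04) = 127.76 m.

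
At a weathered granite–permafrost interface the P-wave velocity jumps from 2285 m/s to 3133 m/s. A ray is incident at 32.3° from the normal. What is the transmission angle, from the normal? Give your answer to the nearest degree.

Snell's law: sin θ₂ = (V₂/V₁)·sin θ₁ = (3133/2285)·sin 32.3° = 0.7327.
θ₂ = arcsin 0.7327 = 47.11° from the normal.

47°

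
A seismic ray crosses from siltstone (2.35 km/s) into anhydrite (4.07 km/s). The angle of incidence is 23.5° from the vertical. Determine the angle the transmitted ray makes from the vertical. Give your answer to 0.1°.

43.7°

sin θ₁/V₁ = sin θ₂/V₂ ⇒ sin θ₂ = 4.07·sin 23.5°/2.35 = 4.07·0.3987/2.35 = 0.6906.
θ₂ = arcsin 0.6906 = 43.68° from the normal.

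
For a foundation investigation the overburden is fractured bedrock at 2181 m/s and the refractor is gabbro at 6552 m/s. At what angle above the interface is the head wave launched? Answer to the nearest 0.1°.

At critical incidence the refracted ray runs along the interface (θ₂ = 90°), so sin θ_c = V₁/V₂.
θ_c = arcsin(2181/6552) = arcsin 0.3329 = 19.44°.
Measured from the interface: 90° − 19.44° = 70.56°.

70.6°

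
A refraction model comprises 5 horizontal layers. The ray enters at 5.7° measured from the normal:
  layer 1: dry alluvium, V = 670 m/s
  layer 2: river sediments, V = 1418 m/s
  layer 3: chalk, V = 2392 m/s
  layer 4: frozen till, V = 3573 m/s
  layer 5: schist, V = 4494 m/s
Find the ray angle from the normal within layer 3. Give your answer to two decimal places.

Ray parameter p = sin 5.7° / 670 = 1.4824e-04 s/m.
sin θ_3 = p·V_3 = 1.4824e-04 × 2392 = 0.3546.
θ_3 = 20.77° from the vertical.

20.77°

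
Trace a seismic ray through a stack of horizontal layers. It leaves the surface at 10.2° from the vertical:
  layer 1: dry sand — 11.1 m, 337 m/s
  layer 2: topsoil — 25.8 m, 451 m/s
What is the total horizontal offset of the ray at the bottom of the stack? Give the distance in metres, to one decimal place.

8.3 m

Apply Snell's law at each interface; in layer i the horizontal offset is hᵢ·tan θᵢ.
Layer 1: θ = 10.20°; offset = 11.1·tan 10.20° = 1.997 m.
Layer 2: sin θ = 451·sin 10.2°/337 = 0.2370, θ = 13.71°; offset = 25.8·tan 13.71° = 6.294 m.
Total horizontal offset = 8.291 m.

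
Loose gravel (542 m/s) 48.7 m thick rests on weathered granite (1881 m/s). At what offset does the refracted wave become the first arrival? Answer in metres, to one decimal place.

131.0 m

θ_c = arcsin(542/1881) = 16.75°, so cos θ_c = 0.9576 and tᵢ = 2h cos θ_c/V₁ = 0.1721 s.
At crossover x/V₁ = x/V₂ + tᵢ ⇒ x = tᵢ/(1/V₁ − 1/V₂) = 0.17208/(1.8450e-03 − 5.3163e-04) = 131.02 m.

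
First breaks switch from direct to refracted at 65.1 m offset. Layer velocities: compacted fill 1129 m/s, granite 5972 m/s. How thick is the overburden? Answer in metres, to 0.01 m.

x_cross = 2h·√((V₂+V₁)/(V₂−V₁)) → h = x_cross / (2·√((V₂+V₁)/(V₂−V₁))).
√((V₂+V₁)/(V₂−V₁)) = √((5972+1129)/(5972−1129)) = 1.2109.
h = 65.1 / (2·1.2109) = 26.88 m.

26.88 m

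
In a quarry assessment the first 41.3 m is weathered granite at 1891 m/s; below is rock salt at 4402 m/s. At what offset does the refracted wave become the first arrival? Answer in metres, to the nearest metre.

131 m

x_cross = 2h·√((V₂+V₁)/(V₂−V₁)).
(V₂+V₁)/(V₂−V₁) = (4402+1891)/(4402−1891) = 2.5062; √ = 1.5831.
x_cross = 2·41.3·1.5831 = 130.76 m.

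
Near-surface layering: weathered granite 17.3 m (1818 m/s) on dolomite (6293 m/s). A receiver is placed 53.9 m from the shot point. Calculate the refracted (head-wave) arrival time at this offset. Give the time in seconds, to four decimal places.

t = x/V₂ + 2h·√(V₂²−V₁²)/(V₁V₂).
√(V₂²−V₁²) = √(6293²−1818²) = 6024.7 m/s; delay term = 2·17.3·6024.7/(1818·6293) = 0.01822 s.
t = 53.9/6293 + 0.01822 = 0.02679 s.

0.0268 s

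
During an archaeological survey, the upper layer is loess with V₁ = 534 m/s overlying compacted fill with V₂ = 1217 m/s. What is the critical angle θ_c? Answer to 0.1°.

26.0°

Critical incidence: sin θ_c = V₁/V₂ = 534/1217 = 0.4388.
θ_c = arcsin 0.4388 = 26.03°.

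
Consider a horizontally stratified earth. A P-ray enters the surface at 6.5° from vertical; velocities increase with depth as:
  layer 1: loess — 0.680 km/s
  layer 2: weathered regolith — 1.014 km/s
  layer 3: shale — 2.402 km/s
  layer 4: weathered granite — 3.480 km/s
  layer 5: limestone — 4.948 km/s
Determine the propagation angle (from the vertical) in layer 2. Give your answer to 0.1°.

9.7°

Ray parameter p = sin 6.5° / 0.680 = 1.6648e-01 s/km.
sin θ_2 = p·V_2 = 1.6648e-01 × 1.014 = 0.1688.
θ_2 = arcsin 0.1688 = 9.72°.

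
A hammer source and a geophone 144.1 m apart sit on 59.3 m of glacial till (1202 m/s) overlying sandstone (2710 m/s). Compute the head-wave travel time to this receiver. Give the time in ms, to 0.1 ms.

t = x/V₂ + 2h·√(V₂²−V₁²)/(V₁V₂).
√(V₂²−V₁²) = √(2710²−1202²) = 2428.8 m/s; delay term = 2·59.3·2428.8/(1202·2710) = 0.08843 s.
t = 144.1/2710 + 0.08843 = 0.14161 s.

141.6 ms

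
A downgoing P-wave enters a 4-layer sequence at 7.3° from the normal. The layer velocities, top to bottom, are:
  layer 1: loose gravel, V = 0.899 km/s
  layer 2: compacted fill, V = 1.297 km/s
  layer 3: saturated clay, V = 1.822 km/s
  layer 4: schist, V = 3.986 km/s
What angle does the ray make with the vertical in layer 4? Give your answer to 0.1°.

Ray parameter p = sin 7.3° / 0.899 = 1.4134e-01 s/km.
sin θ_4 = p·V_4 = 1.4134e-01 × 3.986 = 0.5634.
θ_4 = arcsin 0.5634 = 34.29°.

34.3°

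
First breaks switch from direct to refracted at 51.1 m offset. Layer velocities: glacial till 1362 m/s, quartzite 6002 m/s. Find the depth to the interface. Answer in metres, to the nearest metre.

h = (x_cross/2)·√((V₂−V₁)/(V₂+V₁)).
(V₂−V₁)/(V₂+V₁) = (6002−1362)/(6002+1362) = 0.6301; √ = 0.7938.
h = (51.1/2)·0.7938 = 20.28 m.

20 m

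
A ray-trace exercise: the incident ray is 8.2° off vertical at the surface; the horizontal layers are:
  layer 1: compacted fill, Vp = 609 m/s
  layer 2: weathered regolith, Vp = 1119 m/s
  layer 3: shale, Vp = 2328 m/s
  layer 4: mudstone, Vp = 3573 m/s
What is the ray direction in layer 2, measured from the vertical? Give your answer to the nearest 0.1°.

15.2°

Ray parameter p = sin 8.2° / 609 = 2.3420e-04 s/m.
sin θ_2 = p·V_2 = 2.3420e-04 × 1119 = 0.2621.
θ_2 = arcsin 0.2621 = 15.19°.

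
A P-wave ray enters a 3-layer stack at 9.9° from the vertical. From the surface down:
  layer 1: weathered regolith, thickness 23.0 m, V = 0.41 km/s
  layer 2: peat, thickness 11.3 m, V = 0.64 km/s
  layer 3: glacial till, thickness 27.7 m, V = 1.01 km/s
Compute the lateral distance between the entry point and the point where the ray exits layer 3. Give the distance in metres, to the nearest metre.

Apply Snell's law at each interface; in layer i the horizontal offset is hᵢ·tan θᵢ.
Layer 1: θ = 9.90°; offset = 23.0·tan 9.90° = 4.014 m.
Layer 2: sin θ = 0.64·sin 9.9°/0.41 = 0.2684, θ = 15.57°; offset = 11.3·tan 15.57° = 3.148 m.
Layer 3: sin θ = 1.01·sin 9.9°/0.41 = 0.4235, θ = 25.06°; offset = 27.7·tan 25.06° = 12.951 m.
Total horizontal offset = 20.113 m.

20 m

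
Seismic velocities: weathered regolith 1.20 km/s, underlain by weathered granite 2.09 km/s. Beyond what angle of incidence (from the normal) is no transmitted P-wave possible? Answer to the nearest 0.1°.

At critical incidence the refracted ray runs along the interface (θ₂ = 90°), so sin θ_c = V₁/V₂.
θ_c = arcsin(1.20/2.09) = arcsin 0.5742 = 35.04°.

35.0°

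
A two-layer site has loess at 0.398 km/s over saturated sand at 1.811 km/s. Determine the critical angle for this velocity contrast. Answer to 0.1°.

12.7°

At critical incidence the refracted ray runs along the interface (θ₂ = 90°), so sin θ_c = V₁/V₂.
θ_c = arcsin(0.398/1.811) = arcsin 0.2198 = 12.70°.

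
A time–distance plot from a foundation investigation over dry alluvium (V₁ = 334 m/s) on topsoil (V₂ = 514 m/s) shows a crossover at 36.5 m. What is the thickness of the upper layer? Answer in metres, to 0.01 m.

8.41 m

h = (x_cross/2)·√((V₂−V₁)/(V₂+V₁)).
(V₂−V₁)/(V₂+V₁) = (514−334)/(514+334) = 0.2123; √ = 0.4607.
h = (36.5/2)·0.4607 = 8.41 m.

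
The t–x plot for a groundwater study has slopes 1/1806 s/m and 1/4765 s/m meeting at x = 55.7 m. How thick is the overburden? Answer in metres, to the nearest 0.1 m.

18.7 m

x_cross = 2h·√((V₂+V₁)/(V₂−V₁)) → h = x_cross / (2·√((V₂+V₁)/(V₂−V₁))).
√((V₂+V₁)/(V₂−V₁)) = √((4765+1806)/(4765−1806)) = 1.4902.
h = 55.7 / (2·1.4902) = 18.69 m.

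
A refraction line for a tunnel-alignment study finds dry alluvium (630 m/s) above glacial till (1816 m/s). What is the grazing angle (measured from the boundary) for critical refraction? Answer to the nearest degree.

70°

At critical incidence the refracted ray runs along the interface (θ₂ = 90°), so sin θ_c = V₁/V₂.
θ_c = arcsin(630/1816) = arcsin 0.3469 = 20.30°.
Measured from the interface: 90° − 20.30° = 69.70°.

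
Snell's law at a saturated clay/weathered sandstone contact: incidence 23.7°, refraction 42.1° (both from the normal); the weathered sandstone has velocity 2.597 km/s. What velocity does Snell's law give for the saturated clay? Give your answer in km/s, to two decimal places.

1.56 km/s

sin 23.7° = 0.4019; sin 42.1° = 0.6704.
V₁ = V₂·(sin θ₁/sin θ₂) = 2.597·(0.4019/0.6704) = 1.56 km/s.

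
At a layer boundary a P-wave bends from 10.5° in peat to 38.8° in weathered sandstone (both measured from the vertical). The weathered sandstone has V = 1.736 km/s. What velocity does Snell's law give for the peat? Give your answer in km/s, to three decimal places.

sin 10.5° = 0.1822; sin 38.8° = 0.6266.
V₁ = V₂·(sin θ₁/sin θ₂) = 1.736·(0.1822/0.6266) = 0.505 km/s.

0.505 km/s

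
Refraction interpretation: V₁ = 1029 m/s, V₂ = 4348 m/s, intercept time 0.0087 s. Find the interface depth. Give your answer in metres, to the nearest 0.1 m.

4.6 m

θ_c = arcsin(1029/4348) = 13.69°; cos θ_c = 0.9716.
tᵢ = 2h cos θ_c/V₁ ⇒ h = tᵢ·V₁/(2 cos θ_c) = 0.0087·1029/(2·0.9716) = 4.61 m.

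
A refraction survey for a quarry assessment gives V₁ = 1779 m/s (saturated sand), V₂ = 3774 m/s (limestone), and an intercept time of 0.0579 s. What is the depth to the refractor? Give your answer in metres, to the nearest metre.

θ_c = arcsin(1779/3774) = 28.12°; cos θ_c = 0.8819.
tᵢ = 2h cos θ_c/V₁ ⇒ h = tᵢ·V₁/(2 cos θ_c) = 0.0579·1779/(2·0.8819) = 58.40 m.

58 m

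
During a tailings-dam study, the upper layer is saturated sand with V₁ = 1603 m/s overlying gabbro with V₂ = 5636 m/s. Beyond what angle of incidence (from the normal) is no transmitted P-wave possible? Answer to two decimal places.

At critical incidence the refracted ray runs along the interface (θ₂ = 90°), so sin θ_c = V₁/V₂.
θ_c = arcsin(1603/5636) = arcsin 0.2844 = 16.52°.

16.52°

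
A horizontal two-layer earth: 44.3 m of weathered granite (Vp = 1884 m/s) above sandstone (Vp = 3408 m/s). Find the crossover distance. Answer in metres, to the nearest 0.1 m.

x_cross = 2h·√((V₂+V₁)/(V₂−V₁)).
(V₂+V₁)/(V₂−V₁) = (3408+1884)/(3408−1884) = 3.4724; √ = 1.8634.
x_cross = 2·44.3·1.8634 = 165.10 m.

165.1 m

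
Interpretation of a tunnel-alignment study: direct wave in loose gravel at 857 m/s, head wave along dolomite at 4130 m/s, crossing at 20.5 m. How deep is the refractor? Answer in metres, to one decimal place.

8.3 m

h = (x_cross/2)·√((V₂−V₁)/(V₂+V₁)).
(V₂−V₁)/(V₂+V₁) = (4130−857)/(4130+857) = 0.6563; √ = 0.8101.
h = (20.5/2)·0.8101 = 8.30 m.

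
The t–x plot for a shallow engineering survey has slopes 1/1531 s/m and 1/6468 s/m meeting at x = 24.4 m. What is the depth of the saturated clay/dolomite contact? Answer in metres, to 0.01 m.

h = (x_cross/2)·√((V₂−V₁)/(V₂+V₁)).
(V₂−V₁)/(V₂+V₁) = (6468−1531)/(6468+1531) = 0.6172; √ = 0.7856.
h = (24.4/2)·0.7856 = 9.58 m.

9.58 m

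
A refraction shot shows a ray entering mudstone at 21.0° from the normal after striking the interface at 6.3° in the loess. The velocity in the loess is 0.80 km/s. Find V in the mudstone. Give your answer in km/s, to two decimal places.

2.61 km/s

Snell's law: sin 6.3°/V₁ = sin 21.0°/V₂.
V₂ = V₁·sin 21.0°/sin 6.3° = 0.80 × 3.2658 = 2.61 km/s.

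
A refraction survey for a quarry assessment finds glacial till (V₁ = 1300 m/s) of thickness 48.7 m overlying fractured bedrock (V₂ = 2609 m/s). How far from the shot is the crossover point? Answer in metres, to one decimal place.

θ_c = arcsin(1300/2609) = 29.89°, so cos θ_c = 0.8670 and tᵢ = 2h cos θ_c/V₁ = 0.0650 s.
At crossover x/V₁ = x/V₂ + tᵢ ⇒ x = tᵢ/(1/V₁ − 1/V₂) = 0.06496/(7.6923e-04 − 3.8329e-04) = 168.31 m.

168.3 m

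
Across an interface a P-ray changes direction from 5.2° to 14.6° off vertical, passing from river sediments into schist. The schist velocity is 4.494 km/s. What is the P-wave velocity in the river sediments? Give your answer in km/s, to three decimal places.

sin 5.2° = 0.0906; sin 14.6° = 0.2521.
V₁ = V₂·(sin θ₁/sin θ₂) = 4.494·(0.0906/0.2521) = 1.616 km/s.

1.616 km/s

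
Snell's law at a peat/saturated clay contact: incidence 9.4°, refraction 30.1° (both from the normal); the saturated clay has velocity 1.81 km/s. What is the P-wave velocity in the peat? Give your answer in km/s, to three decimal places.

sin 9.4° = 0.1633; sin 30.1° = 0.5015.
V₁ = V₂·(sin θ₁/sin θ₂) = 1.81·(0.1633/0.5015) = 0.589 km/s.

0.589 km/s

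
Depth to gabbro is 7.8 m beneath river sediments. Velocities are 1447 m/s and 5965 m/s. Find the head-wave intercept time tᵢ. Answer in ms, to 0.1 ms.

tᵢ = 2h·√(V₂²−V₁²)/(V₁V₂).
√(V₂²−V₁²) = √(5965²−1447²) = 5786.8 m/s.
tᵢ = 2·7.8·5786.8/(1447·5965) = 0.01046 s.

10.5 ms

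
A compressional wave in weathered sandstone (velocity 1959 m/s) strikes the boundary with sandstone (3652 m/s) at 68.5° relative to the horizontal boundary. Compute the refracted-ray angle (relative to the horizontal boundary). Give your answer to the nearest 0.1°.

Angle from the normal: 90° − 68.5° = 21.5°.
sin θ₁/V₁ = sin θ₂/V₂ ⇒ sin θ₂ = 3652·sin 21.5°/1959 = 3652·0.3665/1959 = 0.6832.
θ₂ = sin⁻¹(0.6832) = 43.10° (from vertical).
From the interface: 90° − 43.10° = 46.90°.

46.9°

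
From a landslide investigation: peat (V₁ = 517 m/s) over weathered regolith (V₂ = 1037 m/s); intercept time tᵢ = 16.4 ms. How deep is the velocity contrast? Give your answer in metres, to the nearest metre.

θ_c = arcsin(517/1037) = 29.90°; cos θ_c = 0.8669.
tᵢ = 2h cos θ_c/V₁ ⇒ h = tᵢ·V₁/(2 cos θ_c) = 0.0164·517/(2·0.8669) = 4.89 m.

5 m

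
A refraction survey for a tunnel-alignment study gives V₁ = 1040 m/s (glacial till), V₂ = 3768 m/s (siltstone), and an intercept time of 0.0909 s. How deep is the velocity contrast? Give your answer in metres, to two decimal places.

θ_c = arcsin(1040/3768) = 16.02°; cos θ_c = 0.9612.
tᵢ = 2h cos θ_c/V₁ ⇒ h = tᵢ·V₁/(2 cos θ_c) = 0.0909·1040/(2·0.9612) = 49.18 m.

49.18 m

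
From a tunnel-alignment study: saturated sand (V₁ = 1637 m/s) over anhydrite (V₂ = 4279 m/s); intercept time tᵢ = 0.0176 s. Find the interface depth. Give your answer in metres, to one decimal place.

θ_c = arcsin(1637/4279) = 22.49°; cos θ_c = 0.9239.
tᵢ = 2h cos θ_c/V₁ ⇒ h = tᵢ·V₁/(2 cos θ_c) = 0.0176·1637/(2·0.9239) = 15.59 m.

15.6 m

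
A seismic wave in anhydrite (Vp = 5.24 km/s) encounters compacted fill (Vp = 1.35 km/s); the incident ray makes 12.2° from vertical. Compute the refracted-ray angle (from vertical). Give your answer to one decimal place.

3.1°

Snell's law: sin θ₂ = (V₂/V₁)·sin θ₁ = (1.35/5.24)·sin 12.2° = 0.0544.
θ₂ = sin⁻¹(0.0544) = 3.12° (from vertical).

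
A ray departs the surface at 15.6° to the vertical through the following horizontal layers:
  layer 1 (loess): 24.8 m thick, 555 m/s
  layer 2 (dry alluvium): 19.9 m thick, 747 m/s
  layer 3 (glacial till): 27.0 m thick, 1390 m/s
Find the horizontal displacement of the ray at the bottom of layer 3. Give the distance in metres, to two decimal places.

Apply Snell's law at each interface; in layer i the horizontal offset is hᵢ·tan θᵢ.
Layer 1: θ = 15.60°; offset = 24.8·tan 15.60° = 6.9243 m.
Layer 2: sin θ = 747·sin 15.6°/555 = 0.3620, θ = 21.22°; offset = 19.9·tan 21.22° = 7.7267 m.
Layer 3: sin θ = 1390·sin 15.6°/555 = 0.6735, θ = 42.34°; offset = 27.0·tan 42.34° = 24.6014 m.
Σ offsets = 39.2524 m.

39.25 m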